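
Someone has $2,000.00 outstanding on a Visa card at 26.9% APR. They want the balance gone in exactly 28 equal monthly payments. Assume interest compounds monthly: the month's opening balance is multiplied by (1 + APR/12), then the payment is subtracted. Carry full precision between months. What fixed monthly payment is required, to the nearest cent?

$96.95

Monthly rate r = 26.9%/12 = 2.24167% = 0.0224167.
Level-payment amortization: P = B₀·r / (1 − (1+r)^(−n)) = 2000.00·0.0224167 / (1 − 1.02242^(−28)).
Denominator 1 − (1+r)^(−28) = 0.462450789.
P = 44.8333 / 0.462450789 ≈ 96.95.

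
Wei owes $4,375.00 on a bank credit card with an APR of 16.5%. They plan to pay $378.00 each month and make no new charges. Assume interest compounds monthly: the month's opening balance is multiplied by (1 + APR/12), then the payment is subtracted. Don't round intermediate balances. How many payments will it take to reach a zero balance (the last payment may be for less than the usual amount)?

13 months

Monthly rate r = 16.5%/12 = 1.375% = 0.01375.
Recurrence: B ← B·(1+r) − $378.00.
Month 1: interest $60.16; balance after payment $4,057.16.
Month 2: interest $55.79; balance after payment $3,734.94.
Closed form: n = −ln(1 − rB₀/P)/ln(1+r) = −ln(0.84086)/ln(1.01375) ≈ 12.693, so the balance reaches zero during payment 13.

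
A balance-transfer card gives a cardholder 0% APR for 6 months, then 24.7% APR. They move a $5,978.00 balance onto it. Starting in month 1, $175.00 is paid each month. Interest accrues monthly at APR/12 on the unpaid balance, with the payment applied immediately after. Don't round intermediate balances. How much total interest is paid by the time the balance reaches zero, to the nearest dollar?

$2,516

Promo months 1–6 at r₀ = 0%/12 = 0; months 7+ at r₁ = 24.7%/12 = 0.0205833.
After month 6 (no interest yet): B = $5,978.00 − 6·$175.00 = $4,928.00.
Then at r₁ with $175.00/mo: n₂ = −ln(1 − r₁·B/P)/ln(1+r₁) ≈ 42.53 → 43 more payments.
Total paid = 48·$175.00 + $93.97 = $8,493.97; interest = $8,493.97 − $5,978.00 = $2,515.97.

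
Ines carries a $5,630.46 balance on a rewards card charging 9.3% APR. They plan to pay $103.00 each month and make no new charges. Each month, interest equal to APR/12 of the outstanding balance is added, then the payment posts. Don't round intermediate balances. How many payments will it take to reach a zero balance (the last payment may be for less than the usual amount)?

72 payments

Monthly rate r = 9.3%/12 = 0.775% = 0.00775.
Recurrence: B ← B·(1+r) − $103.00.
Month 1: interest $43.64; balance after payment $5,571.10.
Month 2: interest $43.18; balance after payment $5,511.27.
Closed form: n = −ln(1 − rB₀/P)/ln(1+r) = −ln(0.57635)/ln(1.00775) ≈ 71.377, so the balance reaches zero during payment 72.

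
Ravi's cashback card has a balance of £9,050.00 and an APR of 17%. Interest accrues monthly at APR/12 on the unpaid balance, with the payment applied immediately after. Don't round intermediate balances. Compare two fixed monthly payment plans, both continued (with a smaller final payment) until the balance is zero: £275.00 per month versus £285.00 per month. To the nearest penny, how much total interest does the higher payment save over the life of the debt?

£165.25

Monthly rate r = 17%/12 = 1.41667% = 0.0141667.
At £275.00/mo: n = ⌈−ln(1 − rB₀/P)/ln(1+r)⌉ = 45 payments (last £172.43); total interest = total paid − £9,050.00 = £3,222.43.
At £285.00/mo: 43 payments (last £137.18); total interest £3,057.18.
Interest saved = £3,222.43 − £3,057.18 = £165.25.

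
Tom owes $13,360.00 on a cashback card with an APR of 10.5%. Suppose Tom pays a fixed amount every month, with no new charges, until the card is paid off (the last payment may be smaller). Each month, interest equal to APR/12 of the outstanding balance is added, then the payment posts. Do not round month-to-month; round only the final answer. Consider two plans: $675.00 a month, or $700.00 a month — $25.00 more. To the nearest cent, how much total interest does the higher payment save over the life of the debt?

Monthly rate r = 10.5%/12 = 0.875% = 0.00875.
At $675.00/mo: n = ⌈−ln(1 − rB₀/P)/ln(1+r)⌉ = 22 payments (last $560.11); total interest = total paid − $13,360.00 = $1,375.11.
At $700.00/mo: 21 payments (last $681.67); total interest $1,321.67.
Interest saved = $1,375.11 − $1,321.67 = $53.44.

$53.44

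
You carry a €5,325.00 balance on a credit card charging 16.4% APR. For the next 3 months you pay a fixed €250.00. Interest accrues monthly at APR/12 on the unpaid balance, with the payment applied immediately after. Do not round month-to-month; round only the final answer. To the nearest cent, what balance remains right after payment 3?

€4,786.03

Monthly rate r = 16.4%/12 = 1.36667% = 0.0136667.
Each month: B ← B·(1+r) − €250.00.
Month 1: interest €72.77; balance after payment €5,147.77.
Month 2: interest €70.35; balance after payment €4,968.13.
Month 3: interest €67.90; balance after payment €4,786.03.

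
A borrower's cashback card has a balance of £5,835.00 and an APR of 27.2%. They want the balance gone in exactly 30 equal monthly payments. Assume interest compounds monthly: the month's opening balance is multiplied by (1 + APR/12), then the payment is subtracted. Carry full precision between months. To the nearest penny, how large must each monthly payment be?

£270.18

Monthly rate r = 27.2%/12 = 2.26667% = 0.0226667.
Level-payment amortization: P = B₀·r / (1 − (1+r)^(−n)) = 5835.00·0.0226667 / (1 − 1.02267^(−30)).
Denominator 1 − (1+r)^(−30) = 0.489522055.
P = 132.26 / 0.489522055 ≈ 270.18.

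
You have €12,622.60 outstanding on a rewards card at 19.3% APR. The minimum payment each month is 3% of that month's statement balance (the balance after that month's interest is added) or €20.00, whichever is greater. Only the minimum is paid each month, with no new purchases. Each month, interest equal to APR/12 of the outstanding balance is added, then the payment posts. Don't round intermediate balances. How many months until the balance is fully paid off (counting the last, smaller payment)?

Monthly rate r = 19.3%/12 = 1.60833% = 0.0160833.
While 3% of the post-interest balance exceeds €20.00, each month B ← (B·(1+r))·(1 − 0.03), i.e. B shrinks by the factor (1+r)·0.97 = 0.9856.
This holds for months 1–204. Entering month 205 the balance is €654.89; 3% of the post-interest balance is now below €20.00, so the flat €20.00 minimum applies from here.
From month 205 a fixed €20.00 at rate r clears €654.89 in 47 more payments. Total: 204 + 47 = 251 months.

251 months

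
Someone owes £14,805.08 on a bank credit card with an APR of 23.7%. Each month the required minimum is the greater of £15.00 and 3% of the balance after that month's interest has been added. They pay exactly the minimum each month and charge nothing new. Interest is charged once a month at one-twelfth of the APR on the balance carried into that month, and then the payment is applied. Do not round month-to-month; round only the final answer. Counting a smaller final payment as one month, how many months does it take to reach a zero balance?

366 months

Monthly rate r = 23.7%/12 = 1.975% = 0.01975.
While 3% of the post-interest balance exceeds £15.00, each month B ← (B·(1+r))·(1 − 0.03), i.e. B shrinks by the factor (1+r)·0.97 = 0.98916.
This holds for months 1–313. Entering month 314 the balance is £488.09; 3% of the post-interest balance is now below £15.00, so the flat £15.00 minimum applies from here.
From month 314 a fixed £15.00 at rate r clears £488.09 in 53 more payments. Total: 313 + 53 = 366 months.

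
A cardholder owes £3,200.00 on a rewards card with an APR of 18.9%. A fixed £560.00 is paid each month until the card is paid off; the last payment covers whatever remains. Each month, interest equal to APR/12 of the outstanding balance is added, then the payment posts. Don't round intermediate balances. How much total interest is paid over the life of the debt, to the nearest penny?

£179.76

Monthly rate r = 18.9%/12 = 1.575% = 0.01575.
Payoff takes n = ⌈−ln(1 − rB₀/P)/ln(1+r)⌉ = ⌈6.035⌉ = 7 payments; the last is £19.76.
Total paid = 6·£560.00 + £19.76 = £3,379.76.
Total interest = total paid − principal = £3,379.76 − £3,200.00 = £179.76.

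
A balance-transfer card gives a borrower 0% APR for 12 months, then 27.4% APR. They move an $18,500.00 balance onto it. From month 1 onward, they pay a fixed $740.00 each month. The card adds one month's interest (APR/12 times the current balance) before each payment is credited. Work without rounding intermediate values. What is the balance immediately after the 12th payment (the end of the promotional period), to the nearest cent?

Promo months 1–12 at r₀ = 0%/12 = 0; months 13+ at r₁ = 27.4%/12 = 0.0228333.
After month 12 (no interest yet): B = $18,500.00 − 12·$740.00 = $9,620.00.

$9,620.00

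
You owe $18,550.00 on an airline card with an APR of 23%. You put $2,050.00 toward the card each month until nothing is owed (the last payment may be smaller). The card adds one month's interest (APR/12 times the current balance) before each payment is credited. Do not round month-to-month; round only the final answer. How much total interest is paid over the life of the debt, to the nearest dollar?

Monthly rate r = 23%/12 = 1.91667% = 0.0191667.
Payoff takes n = ⌈−ln(1 − rB₀/P)/ln(1+r)⌉ = ⌈10.033⌉ = 11 payments; the last is $67.96.
Total paid = 10·$2,050.00 + $67.96 = $20,567.96.
Total interest = total paid − principal = $20,567.96 − $18,550.00 = $2,017.96.

$2,018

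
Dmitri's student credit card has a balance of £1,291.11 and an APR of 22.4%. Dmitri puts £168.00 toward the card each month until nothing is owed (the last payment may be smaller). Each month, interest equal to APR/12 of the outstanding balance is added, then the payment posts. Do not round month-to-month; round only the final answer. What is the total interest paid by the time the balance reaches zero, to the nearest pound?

Monthly rate r = 22.4%/12 = 1.86667% = 0.0186667.
Payoff takes n = ⌈−ln(1 − rB₀/P)/ln(1+r)⌉ = ⌈8.373⌉ = 9 payments; the last is £62.98.
Total paid = 8·£168.00 + £62.98 = £1,406.98.
Total interest = total paid − principal = £1,406.98 − £1,291.11 = £115.87.

£116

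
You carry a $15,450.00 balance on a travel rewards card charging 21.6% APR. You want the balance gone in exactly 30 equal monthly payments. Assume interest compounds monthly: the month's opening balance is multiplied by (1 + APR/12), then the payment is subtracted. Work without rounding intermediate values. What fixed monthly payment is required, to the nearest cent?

Monthly rate r = 21.6%/12 = 1.8% = 0.018.
Level-payment amortization: P = B₀·r / (1 − (1+r)^(−n)) = 15450.00·0.018 / (1 − 1.018^(−30)).
Denominator 1 − (1+r)^(−30) = 0.414446394.
P = 278.1 / 0.414446394 ≈ 671.02.

$671.02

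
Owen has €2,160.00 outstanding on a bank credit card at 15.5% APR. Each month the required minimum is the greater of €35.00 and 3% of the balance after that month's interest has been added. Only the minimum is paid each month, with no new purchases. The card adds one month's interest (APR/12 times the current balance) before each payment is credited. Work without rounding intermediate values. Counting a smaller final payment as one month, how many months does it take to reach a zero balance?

79 months

Monthly rate r = 15.5%/12 = 1.29167% = 0.0129167.
While 3% of the post-interest balance exceeds €35.00, each month B ← (B·(1+r))·(1 − 0.03), i.e. B shrinks by the factor (1+r)·0.97 = 0.98253.
This holds for months 1–36. Entering month 37 the balance is €1,145.22; 3% of the post-interest balance is now below €35.00, so the flat €35.00 minimum applies from here.
From month 37 a fixed €35.00 at rate r clears €1,145.22 in 43 more payments. Total: 36 + 43 = 79 months.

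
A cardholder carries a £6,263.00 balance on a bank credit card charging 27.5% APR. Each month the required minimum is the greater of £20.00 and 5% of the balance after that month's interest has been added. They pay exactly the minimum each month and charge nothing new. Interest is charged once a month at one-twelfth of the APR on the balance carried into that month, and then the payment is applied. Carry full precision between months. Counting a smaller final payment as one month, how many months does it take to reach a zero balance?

124 months

Monthly rate r = 27.5%/12 = 2.29167% = 0.0229167.
While 5% of the post-interest balance exceeds £20.00, each month B ← (B·(1+r))·(1 − 0.05), i.e. B shrinks by the factor (1+r)·0.95 = 0.97177.
This holds for months 1–97. Entering month 98 the balance is £389.47; 5% of the post-interest balance is now below £20.00, so the flat £20.00 minimum applies from here.
From month 98 a fixed £20.00 at rate r clears £389.47 in 27 more payments. Total: 97 + 27 = 124 months.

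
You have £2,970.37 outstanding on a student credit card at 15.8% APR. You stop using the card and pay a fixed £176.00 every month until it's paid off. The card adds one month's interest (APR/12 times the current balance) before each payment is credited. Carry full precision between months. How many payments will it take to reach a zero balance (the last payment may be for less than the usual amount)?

20 payments

Monthly rate r = 15.8%/12 = 1.31667% = 0.0131667.
Recurrence: B ← B·(1+r) − £176.00.
Month 1: interest £39.11; balance after payment £2,833.48.
Month 2: interest £37.31; balance after payment £2,694.79.
Closed form: n = −ln(1 − rB₀/P)/ln(1+r) = −ln(0.77778)/ln(1.01317) ≈ 19.212, so the balance reaches zero during payment 20.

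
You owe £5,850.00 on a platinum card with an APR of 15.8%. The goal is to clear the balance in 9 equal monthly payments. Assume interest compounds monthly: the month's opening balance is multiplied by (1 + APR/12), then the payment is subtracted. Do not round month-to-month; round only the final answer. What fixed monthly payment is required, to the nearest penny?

£693.54

Monthly rate r = 15.8%/12 = 1.31667% = 0.0131667.
Level-payment amortization: P = B₀·r / (1 − (1+r)^(−n)) = 5850.00·0.0131667 / (1 − 1.01317^(−9)).
Denominator 1 − (1+r)^(−9) = 0.111060994.
P = 77.025 / 0.111060994 ≈ 693.54.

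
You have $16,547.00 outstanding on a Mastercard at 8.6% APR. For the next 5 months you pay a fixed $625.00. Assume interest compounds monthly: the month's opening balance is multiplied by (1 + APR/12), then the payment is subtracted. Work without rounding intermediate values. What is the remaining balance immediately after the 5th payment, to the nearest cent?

$13,978.38

Monthly rate r = 8.6%/12 = 0.716667% = 0.00716667.
Each month: B ← B·(1+r) − $625.00.
Month 1: interest $118.59; balance after payment $16,040.59.
Month 2: interest $114.96; balance after payment $15,530.54.
Month 3: interest $111.30; balance after payment $15,016.85.
Month 4: interest $107.62; balance after payment $14,499.47.
Month 5: interest $103.91; balance after payment $13,978.38.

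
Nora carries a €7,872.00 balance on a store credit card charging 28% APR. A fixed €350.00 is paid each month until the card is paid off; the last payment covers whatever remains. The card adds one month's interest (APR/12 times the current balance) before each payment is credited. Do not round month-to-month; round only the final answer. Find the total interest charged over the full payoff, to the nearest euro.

Monthly rate r = 28%/12 = 2.33333% = 0.0233333.
Payoff takes n = ⌈−ln(1 − rB₀/P)/ln(1+r)⌉ = ⌈32.257⌉ = 33 payments; the last is €90.77.
Total paid = 32·€350.00 + €90.77 = €11,290.77.
Total interest = total paid − principal = €11,290.77 − €7,872.00 = €3,418.77.

€3,419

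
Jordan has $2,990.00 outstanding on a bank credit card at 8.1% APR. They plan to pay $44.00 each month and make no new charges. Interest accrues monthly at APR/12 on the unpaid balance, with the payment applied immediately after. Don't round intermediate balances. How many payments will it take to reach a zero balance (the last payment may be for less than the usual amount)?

Monthly rate r = 8.1%/12 = 0.675% = 0.00675.
Recurrence: B ← B·(1+r) − $44.00.
Month 1: interest $20.18; balance after payment $2,966.18.
Month 2: interest $20.02; balance after payment $2,942.20.
Closed form: n = −ln(1 − rB₀/P)/ln(1+r) = −ln(0.54131)/ln(1.00675) ≈ 91.235, so the balance reaches zero during payment 92.

92 months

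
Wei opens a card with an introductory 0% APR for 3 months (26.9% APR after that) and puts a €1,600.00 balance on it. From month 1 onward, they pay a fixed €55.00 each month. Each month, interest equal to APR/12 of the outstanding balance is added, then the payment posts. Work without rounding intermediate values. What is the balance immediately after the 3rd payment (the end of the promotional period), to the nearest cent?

€1,435.00

Promo months 1–3 at r₀ = 0%/12 = 0; months 4+ at r₁ = 26.9%/12 = 0.0224167.
After month 3 (no interest yet): B = €1,600.00 − 3·€55.00 = €1,435.00.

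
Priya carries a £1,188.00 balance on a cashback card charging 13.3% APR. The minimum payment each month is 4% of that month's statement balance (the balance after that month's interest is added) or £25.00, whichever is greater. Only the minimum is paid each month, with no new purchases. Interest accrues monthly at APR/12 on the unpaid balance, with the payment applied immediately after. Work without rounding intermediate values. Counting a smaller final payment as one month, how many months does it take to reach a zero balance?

Monthly rate r = 13.3%/12 = 1.10833% = 0.0110833.
While 4% of the post-interest balance exceeds £25.00, each month B ← (B·(1+r))·(1 − 0.04), i.e. B shrinks by the factor (1+r)·0.96 = 0.97064.
This holds for months 1–22. Entering month 23 the balance is £616.73; 4% of the post-interest balance is now below £25.00, so the flat £25.00 minimum applies from here.
From month 23 a fixed £25.00 at rate r clears £616.73 in 29 more payments. Total: 22 + 29 = 51 months.

51 months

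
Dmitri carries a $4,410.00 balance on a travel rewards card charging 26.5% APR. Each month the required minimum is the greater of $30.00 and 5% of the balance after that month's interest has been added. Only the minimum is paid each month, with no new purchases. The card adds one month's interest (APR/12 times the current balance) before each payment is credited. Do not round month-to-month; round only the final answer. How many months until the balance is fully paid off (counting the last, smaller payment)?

95 months

Monthly rate r = 26.5%/12 = 2.20833% = 0.0220833.
While 5% of the post-interest balance exceeds $30.00, each month B ← (B·(1+r))·(1 − 0.05), i.e. B shrinks by the factor (1+r)·0.95 = 0.97098.
This holds for months 1–69. Entering month 70 the balance is $577.99; 5% of the post-interest balance is now below $30.00, so the flat $30.00 minimum applies from here.
From month 70 a fixed $30.00 at rate r clears $577.99 in 26 more payments. Total: 69 + 26 = 95 months.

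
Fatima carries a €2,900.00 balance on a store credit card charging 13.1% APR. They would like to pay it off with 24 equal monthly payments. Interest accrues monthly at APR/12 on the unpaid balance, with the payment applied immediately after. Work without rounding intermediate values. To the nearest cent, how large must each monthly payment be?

€138.01

Monthly rate r = 13.1%/12 = 1.09167% = 0.0109167.
Level-payment amortization: P = B₀·r / (1 − (1+r)^(−n)) = 2900.00·0.0109167 / (1 − 1.01092^(−24)).
Denominator 1 − (1+r)^(−24) = 0.229395679.
P = 31.6583 / 0.229395679 ≈ 138.01.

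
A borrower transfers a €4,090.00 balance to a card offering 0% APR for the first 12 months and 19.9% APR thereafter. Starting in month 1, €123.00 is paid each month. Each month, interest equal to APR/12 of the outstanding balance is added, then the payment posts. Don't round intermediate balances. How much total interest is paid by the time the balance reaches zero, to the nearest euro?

Promo months 1–12 at r₀ = 0%/12 = 0; months 13+ at r₁ = 19.9%/12 = 0.0165833.
After month 12 (no interest yet): B = €4,090.00 − 12·€123.00 = €2,614.00.
Then at r₁ with €123.00/mo: n₂ = −ln(1 − r₁·B/P)/ln(1+r₁) ≈ 26.42 → 27 more payments.
Total paid = 38·€123.00 + €51.83 = €4,725.83; interest = €4,725.83 − €4,090.00 = €635.83.

€636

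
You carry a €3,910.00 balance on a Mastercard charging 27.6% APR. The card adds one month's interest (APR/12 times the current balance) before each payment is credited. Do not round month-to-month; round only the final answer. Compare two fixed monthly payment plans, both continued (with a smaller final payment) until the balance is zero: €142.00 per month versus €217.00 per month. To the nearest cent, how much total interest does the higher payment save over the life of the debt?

Monthly rate r = 27.6%/12 = 2.3% = 0.023.
At €142.00/mo: n = ⌈−ln(1 − rB₀/P)/ln(1+r)⌉ = 45 payments (last €17.03); total interest = total paid − €3,910.00 = €2,355.03.
At €217.00/mo: 24 payments (last €116.57); total interest €1,197.57.
Interest saved = €2,355.03 − €1,197.57 = €1,157.46.

€1,157.46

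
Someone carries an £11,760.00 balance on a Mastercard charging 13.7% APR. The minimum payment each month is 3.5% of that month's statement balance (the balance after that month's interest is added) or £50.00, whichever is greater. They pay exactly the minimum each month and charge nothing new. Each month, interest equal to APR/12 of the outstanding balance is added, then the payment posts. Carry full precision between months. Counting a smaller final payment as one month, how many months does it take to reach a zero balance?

Monthly rate r = 13.7%/12 = 1.14167% = 0.0114167.
While 3.5% of the post-interest balance exceeds £50.00, each month B ← (B·(1+r))·(1 − 0.035), i.e. B shrinks by the factor (1+r)·0.965 = 0.97602.
This holds for months 1–88. Entering month 89 the balance is £1,388.87; 3.5% of the post-interest balance is now below £50.00, so the flat £50.00 minimum applies from here.
From month 89 a fixed £50.00 at rate r clears £1,388.87 in 34 more payments. Total: 88 + 34 = 122 months.

122 months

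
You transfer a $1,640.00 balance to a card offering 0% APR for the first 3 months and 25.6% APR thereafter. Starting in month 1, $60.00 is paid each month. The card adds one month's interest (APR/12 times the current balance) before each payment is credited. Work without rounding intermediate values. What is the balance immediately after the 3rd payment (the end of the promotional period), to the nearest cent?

$1,460.00

Promo months 1–3 at r₀ = 0%/12 = 0; months 4+ at r₁ = 25.6%/12 = 0.0213333.
After month 3 (no interest yet): B = $1,640.00 − 3·$60.00 = $1,460.00.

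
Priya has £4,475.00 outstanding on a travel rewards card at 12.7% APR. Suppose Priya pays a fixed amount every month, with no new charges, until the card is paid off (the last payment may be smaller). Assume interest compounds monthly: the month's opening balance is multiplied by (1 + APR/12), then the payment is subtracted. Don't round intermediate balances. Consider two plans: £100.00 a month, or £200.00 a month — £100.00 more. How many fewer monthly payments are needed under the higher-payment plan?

Monthly rate r = 12.7%/12 = 1.05833% = 0.0105833.
At £100.00/mo: n = ⌈−ln(1 − rB₀/P)/ln(1+r)⌉ = 61 payments (last £95.38); total interest = total paid − £4,475.00 = £1,620.38.
At £200.00/mo: 26 payments (last £134.07); total interest £659.07.
Payments saved = 61 − 26 = 35.

35 fewer payments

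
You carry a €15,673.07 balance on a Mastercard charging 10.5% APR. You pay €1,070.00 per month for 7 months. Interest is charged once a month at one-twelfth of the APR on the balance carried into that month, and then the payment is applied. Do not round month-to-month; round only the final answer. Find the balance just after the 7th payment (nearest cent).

€8,969.11

Monthly rate r = 10.5%/12 = 0.875% = 0.00875.
Each month: B ← B·(1+r) − €1,070.00.
Month 1: interest €137.14; balance after payment €14,740.21.
Month 2: interest €128.98; balance after payment €13,799.19.
Month 3: interest €120.74; balance after payment €12,849.93.
Month 4: interest €112.44; balance after payment €11,892.37.
Month 5: interest €104.06; balance after payment €10,926.42.
Month 6: interest €95.61; balance after payment €9,952.03.
Month 7: interest €87.08; balance after payment €8,969.11.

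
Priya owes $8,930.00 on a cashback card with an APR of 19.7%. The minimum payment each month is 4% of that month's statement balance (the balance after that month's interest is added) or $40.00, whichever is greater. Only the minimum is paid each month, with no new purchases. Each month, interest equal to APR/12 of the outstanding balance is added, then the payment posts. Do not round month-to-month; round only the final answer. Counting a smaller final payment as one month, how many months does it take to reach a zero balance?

Monthly rate r = 19.7%/12 = 1.64167% = 0.0164167.
While 4% of the post-interest balance exceeds $40.00, each month B ← (B·(1+r))·(1 − 0.04), i.e. B shrinks by the factor (1+r)·0.96 = 0.97576.
This holds for months 1–90. Entering month 91 the balance is $981.12; 4% of the post-interest balance is now below $40.00, so the flat $40.00 minimum applies from here.
From month 91 a fixed $40.00 at rate r clears $981.12 in 32 more payments. Total: 90 + 32 = 122 months.

122 months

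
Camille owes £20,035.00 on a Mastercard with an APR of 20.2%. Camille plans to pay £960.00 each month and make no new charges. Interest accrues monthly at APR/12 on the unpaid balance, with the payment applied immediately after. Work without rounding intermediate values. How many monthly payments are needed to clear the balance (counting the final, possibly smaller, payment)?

26 months

Monthly rate r = 20.2%/12 = 1.68333% = 0.0168333.
Recurrence: B ← B·(1+r) − £960.00.
Month 1: interest £337.26; balance after payment £19,412.26.
Month 2: interest £326.77; balance after payment £18,779.03.
Closed form: n = −ln(1 − rB₀/P)/ln(1+r) = −ln(0.64869)/ln(1.01683) ≈ 25.927, so the balance reaches zero during payment 26.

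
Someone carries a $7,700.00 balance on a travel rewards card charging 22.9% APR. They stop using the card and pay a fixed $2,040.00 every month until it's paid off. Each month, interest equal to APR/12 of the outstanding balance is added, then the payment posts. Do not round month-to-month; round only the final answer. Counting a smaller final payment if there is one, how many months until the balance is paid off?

4 months

Monthly rate r = 22.9%/12 = 1.90833% = 0.0190833.
Recurrence: B ← B·(1+r) − $2,040.00.
Month 1: interest $146.94; balance after payment $5,806.94.
Month 2: interest $110.82; balance after payment $3,877.76.
Month 3: interest $74.00; balance after payment $1,911.76.
Month 4: interest $36.48; balance after payment $0.00.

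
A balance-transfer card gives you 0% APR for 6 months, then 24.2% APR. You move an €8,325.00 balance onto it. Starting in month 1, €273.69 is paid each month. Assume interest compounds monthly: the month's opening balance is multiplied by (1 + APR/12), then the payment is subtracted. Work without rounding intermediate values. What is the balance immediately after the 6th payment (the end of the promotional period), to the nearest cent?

€6,682.86

Promo months 1–6 at r₀ = 0%/12 = 0; months 7+ at r₁ = 24.2%/12 = 0.0201667.
After month 6 (no interest yet): B = €8,325.00 − 6·€273.69 = €6,682.86.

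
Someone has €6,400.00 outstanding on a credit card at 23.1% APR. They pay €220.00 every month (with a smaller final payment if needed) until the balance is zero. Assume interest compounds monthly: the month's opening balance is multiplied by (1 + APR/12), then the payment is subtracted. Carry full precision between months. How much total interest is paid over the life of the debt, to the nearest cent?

€3,072.77

Monthly rate r = 23.1%/12 = 1.925% = 0.01925.
Payoff takes n = ⌈−ln(1 − rB₀/P)/ln(1+r)⌉ = ⌈43.058⌉ = 44 payments; the last is €12.77.
Total paid = 43·€220.00 + €12.77 = €9,472.77.
Total interest = total paid − principal = €9,472.77 − €6,400.00 = €3,072.77.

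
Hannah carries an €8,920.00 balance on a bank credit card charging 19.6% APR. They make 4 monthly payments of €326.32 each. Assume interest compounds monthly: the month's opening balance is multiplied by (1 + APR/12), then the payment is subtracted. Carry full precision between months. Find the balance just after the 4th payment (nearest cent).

Monthly rate r = 19.6%/12 = 1.63333% = 0.0163333.
Each month: B ← B·(1+r) − €326.32.
Month 1: interest €145.69; balance after payment €8,739.37.
Month 2: interest €142.74; balance after payment €8,555.80.
Month 3: interest €139.74; balance after payment €8,369.22.
Month 4: interest €136.70; balance after payment €8,179.60.

€8,179.60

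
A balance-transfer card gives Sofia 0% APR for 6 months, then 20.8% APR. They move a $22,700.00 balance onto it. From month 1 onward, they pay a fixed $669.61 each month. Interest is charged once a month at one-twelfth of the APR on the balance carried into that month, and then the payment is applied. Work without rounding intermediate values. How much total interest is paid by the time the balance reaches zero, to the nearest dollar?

Promo months 1–6 at r₀ = 0%/12 = 0; months 7+ at r₁ = 20.8%/12 = 0.0173333.
After month 6 (no interest yet): B = $22,700.00 − 6·$669.61 = $18,682.34.
Then at r₁ with $669.61/mo: n₂ = −ln(1 − r₁·B/P)/ln(1+r₁) ≈ 38.46 → 39 more payments.
Total paid = 44·$669.61 + $307.75 = $29,770.59; interest = $29,770.59 − $22,700.00 = $7,070.59.

$7,071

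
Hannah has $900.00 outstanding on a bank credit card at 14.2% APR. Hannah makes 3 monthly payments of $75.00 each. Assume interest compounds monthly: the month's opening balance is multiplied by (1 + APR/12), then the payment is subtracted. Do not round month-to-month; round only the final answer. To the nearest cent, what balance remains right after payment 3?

Monthly rate r = 14.2%/12 = 1.18333% = 0.0118333.
Each month: B ← B·(1+r) − $75.00.
Month 1: interest $10.65; balance after payment $835.65.
Month 2: interest $9.89; balance after payment $770.54.
Month 3: interest $9.12; balance after payment $704.66.

$704.66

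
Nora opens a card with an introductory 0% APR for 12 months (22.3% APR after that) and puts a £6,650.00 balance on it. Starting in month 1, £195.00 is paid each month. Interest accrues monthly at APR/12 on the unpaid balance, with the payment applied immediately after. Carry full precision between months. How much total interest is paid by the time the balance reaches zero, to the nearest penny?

£1,291.52

Promo months 1–12 at r₀ = 0%/12 = 0; months 13+ at r₁ = 22.3%/12 = 0.0185833.
After month 12 (no interest yet): B = £6,650.00 − 12·£195.00 = £4,310.00.
Then at r₁ with £195.00/mo: n₂ = −ln(1 − r₁·B/P)/ln(1+r₁) ≈ 28.72 → 29 more payments.
Total paid = 40·£195.00 + £141.52 = £7,941.52; interest = £7,941.52 − £6,650.00 = £1,291.52.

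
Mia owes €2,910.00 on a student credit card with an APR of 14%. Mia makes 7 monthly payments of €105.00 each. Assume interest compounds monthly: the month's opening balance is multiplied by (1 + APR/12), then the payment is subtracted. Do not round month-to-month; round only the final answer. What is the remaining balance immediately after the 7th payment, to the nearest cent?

Monthly rate r = 14%/12 = 1.16667% = 0.0116667.
Each month: B ← B·(1+r) − €105.00.
Month 1: interest €33.95; balance after payment €2,838.95.
Month 2: interest €33.12; balance after payment €2,767.07.
Month 3: interest €32.28; balance after payment €2,694.35.
Month 4: interest €31.43; balance after payment €2,620.79.
Month 5: interest €30.58; balance after payment €2,546.36.
Month 6: interest €29.71; balance after payment €2,471.07.
Month 7: interest €28.83; balance after payment €2,394.90.

€2,394.90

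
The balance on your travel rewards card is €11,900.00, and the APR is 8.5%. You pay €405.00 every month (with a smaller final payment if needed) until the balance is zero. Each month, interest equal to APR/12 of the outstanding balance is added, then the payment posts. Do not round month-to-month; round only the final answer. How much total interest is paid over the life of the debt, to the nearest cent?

Monthly rate r = 8.5%/12 = 0.708333% = 0.00708333.
Payoff takes n = ⌈−ln(1 − rB₀/P)/ln(1+r)⌉ = ⌈33.061⌉ = 34 payments; the last is €24.69.
Total paid = 33·€405.00 + €24.69 = €13,389.69.
Total interest = total paid − principal = €13,389.69 − €11,900.00 = €1,489.69.

€1,489.69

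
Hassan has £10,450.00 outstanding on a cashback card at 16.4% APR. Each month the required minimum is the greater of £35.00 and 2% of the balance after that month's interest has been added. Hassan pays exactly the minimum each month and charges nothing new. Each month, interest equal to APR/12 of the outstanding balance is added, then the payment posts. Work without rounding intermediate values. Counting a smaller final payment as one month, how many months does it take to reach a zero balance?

Monthly rate r = 16.4%/12 = 1.36667% = 0.0136667.
While 2% of the post-interest balance exceeds £35.00, each month B ← (B·(1+r))·(1 − 0.02), i.e. B shrinks by the factor (1+r)·0.98 = 0.99339.
This holds for months 1–272. Entering month 273 the balance is £1,722.24; 2% of the post-interest balance is now below £35.00, so the flat £35.00 minimum applies from here.
From month 273 a fixed £35.00 at rate r clears £1,722.24 in 83 more payments. Total: 272 + 83 = 355 months.

355 months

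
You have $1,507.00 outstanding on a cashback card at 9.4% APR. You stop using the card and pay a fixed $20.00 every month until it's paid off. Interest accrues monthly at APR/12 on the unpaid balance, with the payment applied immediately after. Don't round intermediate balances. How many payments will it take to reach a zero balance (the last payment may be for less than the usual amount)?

Monthly rate r = 9.4%/12 = 0.783333% = 0.00783333.
Recurrence: B ← B·(1+r) − $20.00.
Month 1: interest $11.80; balance after payment $1,498.80.
Month 2: interest $11.74; balance after payment $1,490.55.
Closed form: n = −ln(1 − rB₀/P)/ln(1+r) = −ln(0.40976)/ln(1.00783) ≈ 114.342, so the balance reaches zero during payment 115.

115 months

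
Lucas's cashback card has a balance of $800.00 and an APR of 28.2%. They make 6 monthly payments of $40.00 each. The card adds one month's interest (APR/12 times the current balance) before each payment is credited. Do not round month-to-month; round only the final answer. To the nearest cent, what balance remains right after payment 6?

Monthly rate r = 28.2%/12 = 2.35% = 0.0235.
Each month: B ← B·(1+r) − $40.00.
Month 1: interest $18.80; balance after payment $778.80.
Month 2: interest $18.30; balance after payment $757.10.
Month 3: interest $17.79; balance after payment $734.89.
Month 4: interest $17.27; balance after payment $712.16.
Month 5: interest $16.74; balance after payment $688.90.
Month 6: interest $16.19; balance after payment $665.09.

$665.09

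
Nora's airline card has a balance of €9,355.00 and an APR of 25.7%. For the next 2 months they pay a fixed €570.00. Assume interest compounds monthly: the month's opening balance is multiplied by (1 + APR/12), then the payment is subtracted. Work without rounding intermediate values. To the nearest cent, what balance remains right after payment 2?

Monthly rate r = 25.7%/12 = 2.14167% = 0.0214167.
Each month: B ← B·(1+r) − €570.00.
Month 1: interest €200.35; balance after payment €8,985.35.
Month 2: interest €192.44; balance after payment €8,607.79.

€8,607.79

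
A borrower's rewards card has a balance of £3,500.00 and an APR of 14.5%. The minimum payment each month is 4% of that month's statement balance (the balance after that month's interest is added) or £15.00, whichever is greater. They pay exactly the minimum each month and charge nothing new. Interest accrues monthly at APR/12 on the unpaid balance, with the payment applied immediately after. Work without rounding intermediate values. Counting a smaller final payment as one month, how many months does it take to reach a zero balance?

108 months

Monthly rate r = 14.5%/12 = 1.20833% = 0.0120833.
While 4% of the post-interest balance exceeds £15.00, each month B ← (B·(1+r))·(1 − 0.04), i.e. B shrinks by the factor (1+r)·0.96 = 0.9716.
This holds for months 1–78. Entering month 79 the balance is £369.91; 4% of the post-interest balance is now below £15.00, so the flat £15.00 minimum applies from here.
From month 79 a fixed £15.00 at rate r clears £369.91 in 30 more payments. Total: 78 + 30 = 108 months.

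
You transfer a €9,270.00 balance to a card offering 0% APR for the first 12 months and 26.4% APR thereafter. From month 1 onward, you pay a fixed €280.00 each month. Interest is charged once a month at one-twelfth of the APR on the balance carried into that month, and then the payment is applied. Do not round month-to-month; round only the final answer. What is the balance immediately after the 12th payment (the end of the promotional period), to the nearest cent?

€5,910.00

Promo months 1–12 at r₀ = 0%/12 = 0; months 13+ at r₁ = 26.4%/12 = 0.022.
After month 12 (no interest yet): B = €9,270.00 − 12·€280.00 = €5,910.00.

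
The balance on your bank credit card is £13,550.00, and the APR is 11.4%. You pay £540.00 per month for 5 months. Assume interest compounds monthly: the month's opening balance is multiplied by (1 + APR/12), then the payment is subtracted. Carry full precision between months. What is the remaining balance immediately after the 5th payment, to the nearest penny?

Monthly rate r = 11.4%/12 = 0.95% = 0.0095.
Each month: B ← B·(1+r) − £540.00.
Month 1: interest £128.72; balance after payment £13,138.73.
Month 2: interest £124.82; balance after payment £12,723.54.
Month 3: interest £120.87; balance after payment £12,304.42.
Month 4: interest £116.89; balance after payment £11,881.31.
Month 5: interest £112.87; balance after payment £11,454.18.

£11,454.18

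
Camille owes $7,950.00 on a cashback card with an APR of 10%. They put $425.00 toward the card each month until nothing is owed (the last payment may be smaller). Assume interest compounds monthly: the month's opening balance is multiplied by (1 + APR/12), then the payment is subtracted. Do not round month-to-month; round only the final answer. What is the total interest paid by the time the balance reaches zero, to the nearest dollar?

Monthly rate r = 10%/12 = 0.833333% = 0.00833333.
Payoff takes n = ⌈−ln(1 − rB₀/P)/ln(1+r)⌉ = ⌈20.420⌉ = 21 payments; the last is $179.02.
Total paid = 20·$425.00 + $179.02 = $8,679.02.
Total interest = total paid − principal = $8,679.02 − $7,950.00 = $729.02.

$729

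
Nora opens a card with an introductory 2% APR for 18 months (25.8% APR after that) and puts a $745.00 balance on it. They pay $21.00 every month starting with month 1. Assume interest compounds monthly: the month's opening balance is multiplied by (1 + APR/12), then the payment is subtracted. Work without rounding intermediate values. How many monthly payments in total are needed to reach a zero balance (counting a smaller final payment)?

Promo months 1–18 at r₀ = 2%/12 = 0.00166667; months 19+ at r₁ = 25.8%/12 = 0.0215.
After month 18: iterate B ← B·(1+r₀) − $21.00 for 18 months → $384.27.
Then at r₁ with $21.00/mo: n₂ = −ln(1 − r₁·B/P)/ln(1+r₁) ≈ 23.50 → 24 more payments.

42 payments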